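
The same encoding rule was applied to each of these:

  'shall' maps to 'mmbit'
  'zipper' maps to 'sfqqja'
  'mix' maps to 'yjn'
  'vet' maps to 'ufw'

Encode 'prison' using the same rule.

Two steps: reverse the string, then apply a Caesar shift of +1.
On prison: reverse → nosirp; then shift: n+1=o, o+1=p, s+1=t, i+1=j, r+1=s, p+1=q.

optjsq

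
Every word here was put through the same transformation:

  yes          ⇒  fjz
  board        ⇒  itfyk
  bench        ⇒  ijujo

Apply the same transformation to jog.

The rule splits by letter class: vowels +5, consonants +7.
For jog: j(cons)+7=q, o(vowel)+5=t, g(cons)+7=n.

qtn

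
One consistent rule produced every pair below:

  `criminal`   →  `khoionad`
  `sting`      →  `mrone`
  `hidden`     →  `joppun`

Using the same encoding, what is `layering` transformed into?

daquhone

Each letter's alphabet position (a=0..z=25) is mapped through 5·x+0 mod 26 — an affine cipher.
For layering: l(11)→5·11+0≡3=d; a(0)→5·0+0≡0=a; y(24)→5·24+0≡16=q; e(4)→5·4+0≡20=u; r(17)→5·17+0≡7=h; i(8)→5·8+0≡14=o; n(13)→5·13+0≡13=n; g(6)→5·6+0≡4=e (all mod 26).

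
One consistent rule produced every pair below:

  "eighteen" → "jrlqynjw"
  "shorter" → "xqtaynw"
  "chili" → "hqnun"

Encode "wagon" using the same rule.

bjlxs

A repeating key of period 2 is used — shifts +5, +9 over and over.
On wagon: w+5=b, a+9=j, g+5=l, o+9=x, n+5=s.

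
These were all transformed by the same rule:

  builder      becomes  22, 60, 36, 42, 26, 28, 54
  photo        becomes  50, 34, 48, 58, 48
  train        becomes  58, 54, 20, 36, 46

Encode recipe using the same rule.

54, 28, 24, 36, 50, 28

b(#2)→22 and u(#21)→60: differences scale by 2, so n = 2·pos + 18. With a=1..z=26, the number is 2·pos + 18.
Applying it to recipe: r=18→54, e=5→28, c=3→24, i=9→36, p=16→50, e=5→28.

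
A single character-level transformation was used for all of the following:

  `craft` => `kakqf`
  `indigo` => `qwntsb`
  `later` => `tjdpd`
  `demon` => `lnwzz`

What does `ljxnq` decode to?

dance

In craft: c→k is +8, r→a is +9, a→k is +10, f→q is +11 — the shift increases by 1 each position. Letter i (0-indexed) is shifted by i+8, so successive shifts are 8, 9, 10, ….
Decoding ljxnq: l−8=d, j−9=a, x−10=n, n−11=c, q−12=e.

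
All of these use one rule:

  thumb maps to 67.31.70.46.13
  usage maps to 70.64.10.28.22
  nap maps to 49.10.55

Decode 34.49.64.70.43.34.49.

insulin

t(#20)→67 and h(#8)→31: differences scale by 3, so n = 3·pos + 7. With a=1..z=26, the number is 3·pos + 7.
Reversing it on 34.49.64.70.43.34.49: 34→(34−7)÷3=9=i, 49→(49−7)÷3=14=n, 64→(64−7)÷3=19=s, 70→(70−7)÷3=21=u, 43→(43−7)÷3=12=l, 34→(34−7)÷3=9=i, 49→(49−7)÷3=14=n.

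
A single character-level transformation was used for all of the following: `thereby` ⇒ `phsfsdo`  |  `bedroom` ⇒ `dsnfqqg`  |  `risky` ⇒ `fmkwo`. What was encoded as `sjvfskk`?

Treating letters as 0–25, the rule is x ↦ 5x + 24 (mod 26).
Decoding sjvfskk: s(18)→21·(18−24)≡4=e; j(9)→21·(9−24)≡23=x; v(21)→21·(21−24)≡15=p; f(5)→21·(5−24)≡17=r; s(18)→21·(18−24)≡4=e; k(10)→21·(10−24)≡18=s; k(10)→21·(10−24)≡18=s (all mod 26).

express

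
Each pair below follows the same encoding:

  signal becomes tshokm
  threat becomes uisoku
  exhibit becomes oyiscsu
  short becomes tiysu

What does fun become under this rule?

geo

The shift depends on letter class: consonant s→t is +1, but vowel i→s is +10. Two shifts are in play — +10 for a/e/i/o/u, +1 for every other letter.
For fun: f(cons)+1=g, u(vowel)+10=e, n(cons)+1=o.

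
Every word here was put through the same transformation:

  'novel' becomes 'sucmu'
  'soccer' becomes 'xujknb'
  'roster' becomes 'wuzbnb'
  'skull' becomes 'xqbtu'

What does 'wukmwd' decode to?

Each letter shifts forward by (position + 5), i.e. 5, 6, 7, … — the shift grows by one for each successive letter.
Undoing it on wukmwd: w−5=r, u−6=o, k−7=d, m−8=e, w−9=n, d−10=t.

rodent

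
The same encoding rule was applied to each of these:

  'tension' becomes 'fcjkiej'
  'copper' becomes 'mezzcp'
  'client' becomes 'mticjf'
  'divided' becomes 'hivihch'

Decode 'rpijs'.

bring

Treating letters as 0–25, the rule is x ↦ 21x + 22 (mod 26).
Decoding rpijs: r(17)→5·(17−22)≡1=b; p(15)→5·(15−22)≡17=r; i(8)→5·(8−22)≡8=i; j(9)→5·(9−22)≡13=n; s(18)→5·(18−22)≡6=g (all mod 26).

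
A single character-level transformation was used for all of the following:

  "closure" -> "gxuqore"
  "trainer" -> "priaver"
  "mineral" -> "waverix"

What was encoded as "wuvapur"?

monitor

c(2)→g(6) and l(11)→x(23) fit y≡25x+8 (mod 26); the inverse of 25 mod 26 is 25. Each letter's alphabet position (a=0..z=25) is mapped through 25·x+8 mod 26 — an affine cipher.
Reversing it on wuvapur: w(22)→25·(22−8)≡12=m; u(20)→25·(20−8)≡14=o; v(21)→25·(21−8)≡13=n; a(0)→25·(0−8)≡8=i; p(15)→25·(15−8)≡19=t; u(20)→25·(20−8)≡14=o; r(17)→25·(17−8)≡17=r (all mod 26).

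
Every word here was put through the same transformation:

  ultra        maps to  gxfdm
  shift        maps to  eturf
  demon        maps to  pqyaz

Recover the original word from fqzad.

Compare letters: u→g is +12, l→x is +12, t→f is +12 — a constant shift. This is a Caesar cipher with shift 12.
Undoing it on fqzad: f−12=t, q−12=e, z−12=n, a−12=o, d−12=r.

tenor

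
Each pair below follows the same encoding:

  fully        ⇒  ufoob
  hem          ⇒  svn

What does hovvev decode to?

Each pair mirrors across the alphabet (f↔u, u↔f, l↔o): positions sum to 25. Each letter is replaced by its mirror in the alphabet: a↔z, b↔y, c↔x, and so on (the Atbash cipher).
Reversing it on hovvev: h↔s, o↔l, v↔e, v↔e, e↔v, v↔e.

sleeve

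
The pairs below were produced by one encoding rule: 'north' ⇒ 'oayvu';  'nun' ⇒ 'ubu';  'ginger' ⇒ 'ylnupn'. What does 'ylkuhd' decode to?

The output letters match the input read backwards, each shifted +7: north reversed is htron. Read the word backwards and shift each letter +7.
Reversing it on ylkuhd: shift back: y−7=r, l−7=e, k−7=d, u−7=n, h−7=a, d−7=w → rednaw; then reverse → wander.

wander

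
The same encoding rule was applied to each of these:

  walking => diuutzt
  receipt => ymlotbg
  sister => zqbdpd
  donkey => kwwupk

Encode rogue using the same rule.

In walking: w→d is +7, a→i is +8, l→u is +9, k→u is +10 — the shift increases by 1 each position. The shift increases by 1 at each position, starting from +7: 7, 8, 9, ….
On rogue: r+7=y, o+8=w, g+9=p, u+10=e, e+11=p.

ywpep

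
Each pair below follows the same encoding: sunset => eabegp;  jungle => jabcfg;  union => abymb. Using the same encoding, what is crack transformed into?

s(18)→e(4) and u(20)→a(0) fit y≡11x+14 (mod 26); the inverse of 11 mod 26 is 19. This is an affine cipher: with a=0,…,z=25, each position x becomes (11x+14) mod 26.
For crack: c(2)→11·2+14≡10=k; r(17)→11·17+14≡19=t; a(0)→11·0+14≡14=o; c(2)→11·2+14≡10=k; k(10)→11·10+14≡20=u (all mod 26).

ktoku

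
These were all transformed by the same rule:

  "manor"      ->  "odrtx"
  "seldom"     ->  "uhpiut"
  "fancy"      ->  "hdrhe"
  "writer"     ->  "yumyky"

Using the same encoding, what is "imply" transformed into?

Letter i (0-indexed) is shifted by i+2, so successive shifts are 2, 3, 4, ….
On imply: i+2=k, m+3=p, p+4=t, l+5=q, y+6=e.

kptqe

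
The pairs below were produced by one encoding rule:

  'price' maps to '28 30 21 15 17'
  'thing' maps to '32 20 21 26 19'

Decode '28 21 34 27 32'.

pivot

The number is (letter's place in the alphabet, a=1) + 12.
Decoding 28 21 34 27 32: 28→(28−12)÷1=16=p, 21→(21−12)÷1=9=i, 34→(34−12)÷1=22=v, 27→(27−12)÷1=15=o, 32→(32−12)÷1=20=t.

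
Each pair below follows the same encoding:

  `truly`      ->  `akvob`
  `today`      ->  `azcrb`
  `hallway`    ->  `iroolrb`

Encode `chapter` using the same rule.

t(19)→a(0) and r(17)→k(10) fit y≡21x+17 (mod 26); the inverse of 21 mod 26 is 5. This is an affine cipher: with a=0,…,z=25, each position x becomes (21x+17) mod 26.
On chapter: c(2)→21·2+17≡7=h; h(7)→21·7+17≡8=i; a(0)→21·0+17≡17=r; p(15)→21·15+17≡20=u; t(19)→21·19+17≡0=a; e(4)→21·4+17≡23=x; r(17)→21·17+17≡10=k (all mod 26).

hiruaxk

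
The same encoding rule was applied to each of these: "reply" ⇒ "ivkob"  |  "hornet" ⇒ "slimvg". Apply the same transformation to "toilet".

Each letter is replaced by its mirror in the alphabet: a↔z, b↔y, c↔x, and so on (the Atbash cipher).
Applying it to toilet: t↔g, o↔l, i↔r, l↔o, e↔v, t↔g.

glrovg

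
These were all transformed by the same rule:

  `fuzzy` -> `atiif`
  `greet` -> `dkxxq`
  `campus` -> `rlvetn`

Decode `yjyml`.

f(5)→a(0) and u(20)→t(19) fit y≡3x+11 (mod 26); the inverse of 3 mod 26 is 9. Each letter's alphabet position (a=0..z=25) is mapped through 3·x+11 mod 26 — an affine cipher.
Decoding yjyml: y(24)→9·(24−11)≡13=n; j(9)→9·(9−11)≡8=i; y(24)→9·(24−11)≡13=n; m(12)→9·(12−11)≡9=j; l(11)→9·(11−11)≡0=a (all mod 26).

ninja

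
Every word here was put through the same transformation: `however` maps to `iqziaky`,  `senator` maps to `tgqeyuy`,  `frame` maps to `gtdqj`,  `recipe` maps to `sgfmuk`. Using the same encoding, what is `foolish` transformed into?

In however: h→i is +1, o→q is +2, w→z is +3, e→i is +4 — the shift increases by 1 each position. Each letter shifts forward by (position + 1), i.e. 1, 2, 3, … — the shift grows by one for each successive letter.
On foolish: f+1=g, o+2=q, o+3=r, l+4=p, i+5=n, s+6=y, h+7=o.

gqrpnyo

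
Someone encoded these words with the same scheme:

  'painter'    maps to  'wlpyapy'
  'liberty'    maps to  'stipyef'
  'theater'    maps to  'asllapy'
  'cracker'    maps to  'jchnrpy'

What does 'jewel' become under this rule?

Shifts by position in painter: pos 0: p→w (+7), pos 1: a→l (+11), pos 2: i→p (+7), pos 3: n→y (+11) — repeating every 2. It's a Vigenère-style cipher with numeric key [7,11]: position i shifts by key[i mod 2].
On jewel: j+7=q, e+11=p, w+7=d, e+11=p, l+7=s.

qpdps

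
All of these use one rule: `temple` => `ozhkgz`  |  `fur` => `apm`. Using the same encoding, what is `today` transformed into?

ojyvt

Compare letters: t→o is +21, e→z is +21, m→h is +21 — a constant shift. Every letter moves 21 places later in the alphabet, wrapping around z→a.
On today: t+21=o, o+21=j, d+21=y, a+21=v, y+21=t.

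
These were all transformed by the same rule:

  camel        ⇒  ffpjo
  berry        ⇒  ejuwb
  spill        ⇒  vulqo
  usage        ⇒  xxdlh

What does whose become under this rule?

Shifts by position in camel: pos 0: c→f (+3), pos 1: a→f (+5), pos 2: m→p (+3), pos 3: e→j (+5) — repeating every 2. It's a Vigenère-style cipher with numeric key [3,5]: position i shifts by key[i mod 2].
For whose: w+3=z, h+5=m, o+3=r, s+5=x, e+3=h.

zmrxh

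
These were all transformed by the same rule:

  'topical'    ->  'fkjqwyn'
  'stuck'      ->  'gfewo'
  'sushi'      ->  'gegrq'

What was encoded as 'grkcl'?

shown

t(19)→f(5) and o(14)→k(10) fit y≡25x+24 (mod 26); the inverse of 25 mod 26 is 25. Each letter's alphabet position (a=0..z=25) is mapped through 25·x+24 mod 26 — an affine cipher.
Reversing it on grkcl: g(6)→25·(6−24)≡18=s; r(17)→25·(17−24)≡7=h; k(10)→25·(10−24)≡14=o; c(2)→25·(2−24)≡22=w; l(11)→25·(11−24)≡13=n (all mod 26).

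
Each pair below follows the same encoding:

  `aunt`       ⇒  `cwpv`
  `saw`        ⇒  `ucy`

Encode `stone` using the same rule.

Compare letters: a→c is +2, u→w is +2, n→p is +2 — a constant shift. Every letter moves 2 places later in the alphabet, wrapping around z→a.
On stone: s+2=u, t+2=v, o+2=q, n+2=p, e+2=g.

uvqpg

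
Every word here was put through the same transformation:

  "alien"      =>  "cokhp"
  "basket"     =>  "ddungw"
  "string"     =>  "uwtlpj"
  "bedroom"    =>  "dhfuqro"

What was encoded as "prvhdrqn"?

The shifts repeat in a cycle of length 2: positions 0,1,… shift by +2, +3, then the pattern repeats.
Decoding prvhdrqn: p−2=n, r−3=o, v−2=t, h−3=e, d−2=b, r−3=o, q−2=o, n−3=k.

notebook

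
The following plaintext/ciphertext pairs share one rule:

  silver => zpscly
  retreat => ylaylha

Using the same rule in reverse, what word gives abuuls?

Compare letters: s→z is +7, i→p is +7, l→s is +7 — a constant shift. Every letter moves 7 places later in the alphabet, wrapping around z→a.
Undoing it on abuuls: a−7=t, b−7=u, u−7=n, u−7=n, l−7=e, s−7=l.

tunnel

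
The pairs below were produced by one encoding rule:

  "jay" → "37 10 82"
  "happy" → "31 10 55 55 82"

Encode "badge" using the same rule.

j(#10)→37 and a(#1)→10: differences scale by 3, so n = 3·pos + 7. Each letter becomes 3×(its alphabet position, a=1..z=26) + 7.
On badge: b=2→13, a=1→10, d=4→19, g=7→28, e=5→22.

13 10 19 28 22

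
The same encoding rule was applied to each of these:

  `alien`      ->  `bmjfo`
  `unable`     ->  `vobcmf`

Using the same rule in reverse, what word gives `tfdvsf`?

Compare letters: a→b is +1, l→m is +1, i→j is +1 — a constant shift. Each letter is shifted forward by 1 in the alphabet (a Caesar shift of +1).
Decoding tfdvsf: t−1=s, f−1=e, d−1=c, v−1=u, s−1=r, f−1=e.

secure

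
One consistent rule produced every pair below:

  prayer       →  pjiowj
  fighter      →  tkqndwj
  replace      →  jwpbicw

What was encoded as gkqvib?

p(15)→p(15) and r(17)→j(9) fit y≡23x+8 (mod 26); the inverse of 23 mod 26 is 17. Each letter's alphabet position (a=0..z=25) is mapped through 23·x+8 mod 26 — an affine cipher.
Reversing it on gkqvib: g(6)→17·(6−8)≡18=s; k(10)→17·(10−8)≡8=i; q(16)→17·(16−8)≡6=g; v(21)→17·(21−8)≡13=n; i(8)→17·(8−8)≡0=a; b(1)→17·(1−8)≡11=l (all mod 26).

signal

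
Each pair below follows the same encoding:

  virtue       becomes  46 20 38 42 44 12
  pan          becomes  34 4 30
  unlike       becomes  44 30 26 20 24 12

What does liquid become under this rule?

26 20 36 44 20 10

v(#22)→46 and i(#9)→20: differences scale by 2, so n = 2·pos + 2. Each letter becomes 2×(its alphabet position, a=1..z=26) + 2.
Applying it to liquid: l=12→26, i=9→20, q=17→36, u=21→44, i=9→20, d=4→10.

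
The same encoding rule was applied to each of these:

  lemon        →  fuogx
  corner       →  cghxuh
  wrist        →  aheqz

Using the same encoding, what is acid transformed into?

l(11)→f(5) and e(4)→u(20) fit y≡9x+10 (mod 26); the inverse of 9 mod 26 is 3. Each letter's alphabet position (a=0..z=25) is mapped through 9·x+10 mod 26 — an affine cipher.
For acid: a(0)→9·0+10≡10=k; c(2)→9·2+10≡2=c; i(8)→9·8+10≡4=e; d(3)→9·3+10≡11=l (all mod 26).

kcel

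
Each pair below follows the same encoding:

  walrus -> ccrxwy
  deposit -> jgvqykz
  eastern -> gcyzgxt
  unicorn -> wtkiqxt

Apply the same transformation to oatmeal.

qczsgcr

The shift depends on letter class: consonant w→c is +6, but vowel a→c is +2. The rule splits by letter class: vowels +2, consonants +6.
Applying it to oatmeal: o(vowel)+2=q, a(vowel)+2=c, t(cons)+6=z, m(cons)+6=s, e(vowel)+2=g, a(vowel)+2=c, l(cons)+6=r.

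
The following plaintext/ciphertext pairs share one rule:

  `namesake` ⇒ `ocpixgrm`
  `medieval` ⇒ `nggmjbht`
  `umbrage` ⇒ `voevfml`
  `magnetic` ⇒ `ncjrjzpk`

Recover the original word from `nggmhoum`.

medicine

Letter i (0-indexed) is shifted by i+1, so successive shifts are 1, 2, 3, ….
Reversing it on nggmhoum: n−1=m, g−2=e, g−3=d, m−4=i, h−5=c, o−6=i, u−7=n, m−8=e.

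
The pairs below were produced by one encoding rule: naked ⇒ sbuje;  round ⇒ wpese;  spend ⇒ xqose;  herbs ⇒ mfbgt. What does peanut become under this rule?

ufksvd

Shifts by position in naked: pos 0: n→s (+5), pos 1: a→b (+1), pos 2: k→u (+10), pos 3: e→j (+5), pos 4: d→e (+1) — repeating every 3. It's a Vigenère-style cipher with numeric key [5,1,10]: position i shifts by key[i mod 3].
Applying it to peanut: p+5=u, e+1=f, a+10=k, n+5=s, u+1=v, t+10=d.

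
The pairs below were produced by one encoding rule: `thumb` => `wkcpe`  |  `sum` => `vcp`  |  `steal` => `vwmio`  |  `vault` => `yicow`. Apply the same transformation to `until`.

cqwqo

The shift depends on letter class: consonant t→w is +3, but vowel u→c is +8. Two shifts are in play — +8 for a/e/i/o/u, +3 for every other letter.
For until: u(vowel)+8=c, n(cons)+3=q, t(cons)+3=w, i(vowel)+8=q, l(cons)+3=o.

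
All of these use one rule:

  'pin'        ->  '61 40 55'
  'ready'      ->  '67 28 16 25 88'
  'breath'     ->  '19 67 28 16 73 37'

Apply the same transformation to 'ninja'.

p(#16)→61 and i(#9)→40: differences scale by 3, so n = 3·pos + 13. With a=1..z=26, the number is 3·pos + 13.
Applying it to ninja: n=14→55, i=9→40, n=14→55, j=10→43, a=1→16.

55 40 55 43 16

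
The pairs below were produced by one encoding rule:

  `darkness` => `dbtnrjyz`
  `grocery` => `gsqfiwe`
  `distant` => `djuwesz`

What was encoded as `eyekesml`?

exchange

The shift increases by 1 at each position, starting from +0: 0, 1, 2, ….
Reversing it on eyekesml: e−0=e, y−1=x, e−2=c, k−3=h, e−4=a, s−5=n, m−6=g, l−7=e.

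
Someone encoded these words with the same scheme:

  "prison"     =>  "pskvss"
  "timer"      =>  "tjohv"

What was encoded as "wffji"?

wedge

Letter i (0-indexed) is shifted by i+0, so successive shifts are 0, 1, 2, ….
Decoding wffji: w−0=w, f−1=e, f−2=d, j−3=g, i−4=e.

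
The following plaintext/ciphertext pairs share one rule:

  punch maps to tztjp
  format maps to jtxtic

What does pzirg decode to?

In punch: p→t is +4, u→z is +5, n→t is +6, c→j is +7 — the shift increases by 1 each position. The shift increases by 1 at each position, starting from +4: 4, 5, 6, ….
Undoing it on pzirg: p−4=l, z−5=u, i−6=c, r−7=k, g−8=y.

lucky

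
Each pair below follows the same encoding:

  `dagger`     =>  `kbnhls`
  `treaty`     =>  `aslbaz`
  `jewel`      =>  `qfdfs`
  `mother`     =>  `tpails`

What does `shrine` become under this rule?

ziyjuf

It's a Vigenère-style cipher with numeric key [7,1]: position i shifts by key[i mod 2].
For shrine: s+7=z, h+1=i, r+7=y, i+1=j, n+7=u, e+1=f.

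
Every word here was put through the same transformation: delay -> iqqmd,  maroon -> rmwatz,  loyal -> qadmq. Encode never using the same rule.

The shifts repeat in a cycle of length 2: positions 0,1,… shift by +5, +12, then the pattern repeats.
For never: n+5=s, e+12=q, v+5=a, e+12=q, r+5=w.

sqaqw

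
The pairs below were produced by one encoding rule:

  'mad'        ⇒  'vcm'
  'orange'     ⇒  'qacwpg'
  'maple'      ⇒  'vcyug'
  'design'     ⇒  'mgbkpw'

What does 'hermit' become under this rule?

qgavkc

Vowels shift forward by 2 and consonants shift forward by 9.
On hermit: h(cons)+9=q, e(vowel)+2=g, r(cons)+9=a, m(cons)+9=v, i(vowel)+2=k, t(cons)+9=c.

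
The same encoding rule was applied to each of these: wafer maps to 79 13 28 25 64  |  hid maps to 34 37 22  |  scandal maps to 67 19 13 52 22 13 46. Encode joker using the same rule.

40 55 43 25 64

w(#23)→79 and a(#1)→13: differences scale by 3, so n = 3·pos + 10. With a=1..z=26, the number is 3·pos + 10.
On joker: j=10→40, o=15→55, k=11→43, e=5→25, r=18→64.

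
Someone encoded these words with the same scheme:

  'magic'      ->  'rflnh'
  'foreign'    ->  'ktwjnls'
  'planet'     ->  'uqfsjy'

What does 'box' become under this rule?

gtc

Compare letters: m→r is +5, a→f is +5, g→l is +5 — a constant shift. Each letter is shifted forward by 5 in the alphabet (a Caesar shift of +5).
For box: b+5=g, o+5=t, x+5=c.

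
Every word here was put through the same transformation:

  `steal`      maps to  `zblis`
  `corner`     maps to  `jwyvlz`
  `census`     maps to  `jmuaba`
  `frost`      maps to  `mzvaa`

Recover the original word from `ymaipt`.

retail

A repeating key of period 2 is used — shifts +7, +8 over and over.
Decoding ymaipt: y−7=r, m−8=e, a−7=t, i−8=a, p−7=i, t−8=l.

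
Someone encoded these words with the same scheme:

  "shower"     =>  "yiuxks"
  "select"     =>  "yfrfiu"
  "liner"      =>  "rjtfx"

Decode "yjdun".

Shifts by position in shower: pos 0: s→y (+6), pos 1: h→i (+1), pos 2: o→u (+6), pos 3: w→x (+1) — repeating every 2. A repeating key of period 2 is used — shifts +6, +1 over and over.
Undoing it on yjdun: y−6=s, j−1=i, d−6=x, u−1=t, n−6=h.

sixth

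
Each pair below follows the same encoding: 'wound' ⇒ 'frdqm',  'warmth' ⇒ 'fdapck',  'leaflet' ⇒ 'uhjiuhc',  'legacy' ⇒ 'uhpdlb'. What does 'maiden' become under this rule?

vdrgnq

A repeating key of period 2 is used — shifts +9, +3 over and over.
Applying it to maiden: m+9=v, a+3=d, i+9=r, d+3=g, e+9=n, n+3=q.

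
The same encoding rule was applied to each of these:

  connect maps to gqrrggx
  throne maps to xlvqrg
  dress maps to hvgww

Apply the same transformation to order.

qvhgv

The shift depends on letter class: consonant c→g is +4, but vowel o→q is +2. Vowels shift forward by 2 and consonants shift forward by 4.
Applying it to order: o(vowel)+2=q, r(cons)+4=v, d(cons)+4=h, e(vowel)+2=g, r(cons)+4=v.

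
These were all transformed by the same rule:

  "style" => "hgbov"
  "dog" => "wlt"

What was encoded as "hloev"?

Each pair mirrors across the alphabet (s↔h, t↔g, y↔b): positions sum to 25. Each letter is replaced by its mirror in the alphabet: a↔z, b↔y, c↔x, and so on (the Atbash cipher).
Reversing it on hloev: h↔s, l↔o, o↔l, e↔v, v↔e.

solve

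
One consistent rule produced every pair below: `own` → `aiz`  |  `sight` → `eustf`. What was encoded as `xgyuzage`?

Compare letters: o→a is +12, w→i is +12, n→z is +12 — a constant shift. Each letter is shifted forward by 12 in the alphabet (a Caesar shift of +12).
Undoing it on xgyuzage: x−12=l, g−12=u, y−12=m, u−12=i, z−12=n, a−12=o, g−12=u, e−12=s.

luminous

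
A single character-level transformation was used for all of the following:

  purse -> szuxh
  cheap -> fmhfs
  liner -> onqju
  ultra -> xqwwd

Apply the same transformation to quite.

tzlyh

Shifts by position in purse: pos 0: p→s (+3), pos 1: u→z (+5), pos 2: r→u (+3), pos 3: s→x (+5) — repeating every 2. A repeating key of period 2 is used — shifts +3, +5 over and over.
For quite: q+3=t, u+5=z, i+3=l, t+5=y, e+3=h.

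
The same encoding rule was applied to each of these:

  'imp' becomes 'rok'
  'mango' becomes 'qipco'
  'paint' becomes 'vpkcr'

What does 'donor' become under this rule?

tqpqf

The output letters match the input read backwards, each shifted +2: imp reversed is pmi. Read the word backwards and shift each letter +2.
Applying it to donor: reverse → ronod; then shift: r+2=t, o+2=q, n+2=p, o+2=q, d+2=f.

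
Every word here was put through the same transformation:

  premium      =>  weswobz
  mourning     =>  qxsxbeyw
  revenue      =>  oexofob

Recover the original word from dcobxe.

unrest

The word is reversed, then every letter is shifted forward by 10.
Reversing it on dcobxe: shift back: d−10=t, c−10=s, o−10=e, b−10=r, x−10=n, e−10=u → tsernu; then reverse → unrest.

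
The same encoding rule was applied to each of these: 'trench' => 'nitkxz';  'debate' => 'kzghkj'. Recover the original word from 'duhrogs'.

mailbox

The output letters match the input read backwards, each shifted +6: trench reversed is hcnert. The word is reversed, then every letter is shifted forward by 6.
Undoing it on duhrogs: shift back: d−6=x, u−6=o, h−6=b, r−6=l, o−6=i, g−6=a, s−6=m → xobliam; then reverse → mailbox.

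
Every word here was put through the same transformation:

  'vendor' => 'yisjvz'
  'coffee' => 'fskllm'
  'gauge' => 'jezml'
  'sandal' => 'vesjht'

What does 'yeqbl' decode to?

valve

In vendor: v→y is +3, e→i is +4, n→s is +5, d→j is +6 — the shift increases by 1 each position. The shift increases by 1 at each position, starting from +3: 3, 4, 5, ….
Decoding yeqbl: y−3=v, e−4=a, q−5=l, b−6=v, l−7=e.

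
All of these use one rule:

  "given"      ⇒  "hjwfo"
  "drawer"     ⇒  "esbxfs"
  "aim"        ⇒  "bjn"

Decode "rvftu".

Compare letters: g→h is +1, i→j is +1, v→w is +1 — a constant shift. It's a constant shift of +1 (ROT1).
Reversing it on rvftu: r−1=q, v−1=u, f−1=e, t−1=s, u−1=t.

quest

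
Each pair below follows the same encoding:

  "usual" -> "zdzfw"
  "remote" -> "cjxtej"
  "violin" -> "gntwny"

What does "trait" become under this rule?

ecfne

The shift depends on letter class: consonant s→d is +11, but vowel u→z is +5. The rule splits by letter class: vowels +5, consonants +11.
Applying it to trait: t(cons)+11=e, r(cons)+11=c, a(vowel)+5=f, i(vowel)+5=n, t(cons)+11=e.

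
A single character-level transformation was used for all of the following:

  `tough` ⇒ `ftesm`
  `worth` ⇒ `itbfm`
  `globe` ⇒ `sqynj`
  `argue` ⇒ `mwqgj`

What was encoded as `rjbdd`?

ferry

Shifts by position in tough: pos 0: t→f (+12), pos 1: o→t (+5), pos 2: u→e (+10), pos 3: g→s (+12), pos 4: h→m (+5) — repeating every 3. The shifts repeat in a cycle of length 3: positions 0,1,… shift by +12, +5, +10, then the pattern repeats.
Decoding rjbdd: r−12=f, j−5=e, b−10=r, d−12=r, d−5=y.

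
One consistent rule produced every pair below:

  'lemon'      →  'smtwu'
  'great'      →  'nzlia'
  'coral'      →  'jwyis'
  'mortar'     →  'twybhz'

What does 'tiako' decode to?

match

It's a Vigenère-style cipher with numeric key [7,8]: position i shifts by key[i mod 2].
Reversing it on tiako: t−7=m, i−8=a, a−7=t, k−8=c, o−7=h.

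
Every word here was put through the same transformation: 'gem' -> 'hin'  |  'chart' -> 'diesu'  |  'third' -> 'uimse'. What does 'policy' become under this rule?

qsmmdz

The rule splits by letter class: vowels +4, consonants +1.
On policy: p(cons)+1=q, o(vowel)+4=s, l(cons)+1=m, i(vowel)+4=m, c(cons)+1=d, y(cons)+1=z.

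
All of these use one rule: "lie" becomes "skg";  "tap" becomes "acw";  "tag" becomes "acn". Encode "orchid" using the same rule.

qyjokk

The shift depends on letter class: consonant l→s is +7, but vowel i→k is +2. Two shifts are in play — +2 for a/e/i/o/u, +7 for every other letter.
Applying it to orchid: o(vowel)+2=q, r(cons)+7=y, c(cons)+7=j, h(cons)+7=o, i(vowel)+2=k, d(cons)+7=k.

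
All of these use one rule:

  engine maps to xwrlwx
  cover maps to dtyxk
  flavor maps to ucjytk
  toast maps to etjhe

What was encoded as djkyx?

carve

Each letter's alphabet position (a=0..z=25) is mapped through 23·x+9 mod 26 — an affine cipher.
Decoding djkyx: d(3)→17·(3−9)≡2=c; j(9)→17·(9−9)≡0=a; k(10)→17·(10−9)≡17=r; y(24)→17·(24−9)≡21=v; x(23)→17·(23−9)≡4=e (all mod 26).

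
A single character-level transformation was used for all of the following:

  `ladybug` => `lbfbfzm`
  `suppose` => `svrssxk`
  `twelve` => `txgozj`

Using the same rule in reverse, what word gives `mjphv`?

miner

The shift increases by 1 at each position, starting from +0: 0, 1, 2, ….
Undoing it on mjphv: m−0=m, j−1=i, p−2=n, h−3=e, v−4=r.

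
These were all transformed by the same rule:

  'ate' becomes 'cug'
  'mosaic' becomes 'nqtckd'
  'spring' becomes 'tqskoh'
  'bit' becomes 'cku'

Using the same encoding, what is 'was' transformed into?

xct

The shift depends on letter class: consonant t→u is +1, but vowel a→c is +2. Vowels shift forward by 2 and consonants shift forward by 1.
On was: w(cons)+1=x, a(vowel)+2=c, s(cons)+1=t.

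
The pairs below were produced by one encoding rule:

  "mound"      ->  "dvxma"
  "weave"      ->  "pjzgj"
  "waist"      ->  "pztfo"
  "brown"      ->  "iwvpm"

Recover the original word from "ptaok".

width

m(12)→d(3) and o(14)→v(21) fit y≡9x+25 (mod 26); the inverse of 9 mod 26 is 3. This is an affine cipher: with a=0,…,z=25, each position x becomes (9x+25) mod 26.
Decoding ptaok: p(15)→3·(15−25)≡22=w; t(19)→3·(19−25)≡8=i; a(0)→3·(0−25)≡3=d; o(14)→3·(14−25)≡19=t; k(10)→3·(10−25)≡7=h (all mod 26).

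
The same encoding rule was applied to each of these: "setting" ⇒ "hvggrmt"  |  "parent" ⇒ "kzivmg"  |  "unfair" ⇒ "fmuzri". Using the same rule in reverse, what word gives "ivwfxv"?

Each pair mirrors across the alphabet (s↔h, e↔v, t↔g): positions sum to 25. This is the alphabet-reversal cipher (Atbash): a becomes z, b becomes y, etc.
Decoding ivwfxv: i↔r, v↔e, w↔d, f↔u, x↔c, v↔e.

reduce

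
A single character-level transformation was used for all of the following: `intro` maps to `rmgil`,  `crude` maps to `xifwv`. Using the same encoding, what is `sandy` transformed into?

Each letter is replaced by its mirror in the alphabet: a↔z, b↔y, c↔x, and so on (the Atbash cipher).
Applying it to sandy: s↔h, a↔z, n↔m, d↔w, y↔b.

hzmwb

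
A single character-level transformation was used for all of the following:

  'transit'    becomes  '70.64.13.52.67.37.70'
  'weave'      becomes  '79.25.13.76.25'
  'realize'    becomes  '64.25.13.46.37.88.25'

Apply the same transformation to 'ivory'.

37.76.55.64.85

The formula is n = 3×(alphabet index, a=1) + 10.
On ivory: i=9→37, v=22→76, o=15→55, r=18→64, y=25→85.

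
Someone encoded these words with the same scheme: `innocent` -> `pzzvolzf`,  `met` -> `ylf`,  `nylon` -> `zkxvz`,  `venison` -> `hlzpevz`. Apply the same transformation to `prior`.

Two shifts are in play — +7 for a/e/i/o/u, +12 for every other letter.
Applying it to prior: p(cons)+12=b, r(cons)+12=d, i(vowel)+7=p, o(vowel)+7=v, r(cons)+12=d.

bdpvd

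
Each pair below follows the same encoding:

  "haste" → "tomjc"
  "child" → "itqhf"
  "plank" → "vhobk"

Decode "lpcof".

h(7)→t(19) and a(0)→o(14) fit y≡23x+14 (mod 26); the inverse of 23 mod 26 is 17. This is an affine cipher: with a=0,…,z=25, each position x becomes (23x+14) mod 26.
Decoding lpcof: l(11)→17·(11−14)≡1=b; p(15)→17·(15−14)≡17=r; c(2)→17·(2−14)≡4=e; o(14)→17·(14−14)≡0=a; f(5)→17·(5−14)≡3=d (all mod 26).

bread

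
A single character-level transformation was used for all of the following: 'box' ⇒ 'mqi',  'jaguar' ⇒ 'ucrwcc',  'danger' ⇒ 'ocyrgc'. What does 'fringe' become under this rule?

The shift depends on letter class: consonant b→m is +11, but vowel o→q is +2. Vowels shift forward by 2 and consonants shift forward by 11.
Applying it to fringe: f(cons)+11=q, r(cons)+11=c, i(vowel)+2=k, n(cons)+11=y, g(cons)+11=r, e(vowel)+2=g.

qckyrg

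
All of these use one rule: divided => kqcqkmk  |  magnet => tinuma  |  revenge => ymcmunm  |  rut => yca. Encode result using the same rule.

Two shifts are in play — +8 for a/e/i/o/u, +7 for every other letter.
Applying it to result: r(cons)+7=y, e(vowel)+8=m, s(cons)+7=z, u(vowel)+8=c, l(cons)+7=s, t(cons)+7=a.

ymzcsa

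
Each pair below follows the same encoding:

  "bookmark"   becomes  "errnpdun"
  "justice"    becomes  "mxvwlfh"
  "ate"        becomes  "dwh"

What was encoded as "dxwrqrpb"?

autonomy

Compare letters: b→e is +3, o→r is +3, o→r is +3 — a constant shift. Each letter is shifted forward by 3 in the alphabet (a Caesar shift of +3).
Undoing it on dxwrqrpb: d−3=a, x−3=u, w−3=t, r−3=o, q−3=n, r−3=o, p−3=m, b−3=y.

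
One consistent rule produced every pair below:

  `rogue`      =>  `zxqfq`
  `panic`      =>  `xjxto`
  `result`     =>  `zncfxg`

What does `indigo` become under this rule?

Each letter shifts forward by (position + 8), i.e. 8, 9, 10, … — the shift grows by one for each successive letter.
Applying it to indigo: i+8=q, n+9=w, d+10=n, i+11=t, g+12=s, o+13=b.

qwntsb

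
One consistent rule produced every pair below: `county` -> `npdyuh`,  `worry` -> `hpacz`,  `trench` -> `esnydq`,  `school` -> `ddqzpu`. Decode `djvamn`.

simple

A repeating key of period 3 is used — shifts +11, +1, +9 over and over.
Undoing it on djvamn: d−11=s, j−1=i, v−9=m, a−11=p, m−1=l, n−9=e.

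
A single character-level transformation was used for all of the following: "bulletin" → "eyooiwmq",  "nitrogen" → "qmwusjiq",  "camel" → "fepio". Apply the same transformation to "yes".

The shift depends on letter class: consonant b→e is +3, but vowel u→y is +4. The rule splits by letter class: vowels +4, consonants +3.
For yes: y(cons)+3=b, e(vowel)+4=i, s(cons)+3=v.

biv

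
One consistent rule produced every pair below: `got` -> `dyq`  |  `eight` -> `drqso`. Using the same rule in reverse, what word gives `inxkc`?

The output letters match the input read backwards, each shifted +10: got reversed is tog. The word is reversed, then every letter is shifted forward by 10.
Reversing it on inxkc: shift back: i−10=y, n−10=d, x−10=n, k−10=a, c−10=s → ydnas; then reverse → sandy.

sandy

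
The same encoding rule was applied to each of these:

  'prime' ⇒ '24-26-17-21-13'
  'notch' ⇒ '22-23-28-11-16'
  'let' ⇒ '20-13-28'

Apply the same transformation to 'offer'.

23-14-14-13-26

The number is (letter's place in the alphabet, a=1) + 8.
For offer: o=15→23, f=6→14, f=6→14, e=5→13, r=18→26.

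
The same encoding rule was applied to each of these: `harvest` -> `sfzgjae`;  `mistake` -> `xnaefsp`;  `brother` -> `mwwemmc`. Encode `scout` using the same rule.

dhwfy

Shifts by position in harvest: pos 0: h→s (+11), pos 1: a→f (+5), pos 2: r→z (+8), pos 3: v→g (+11), pos 4: e→j (+5), pos 5: s→a (+8) — repeating every 3. The shifts repeat in a cycle of length 3: positions 0,1,… shift by +11, +5, +8, then the pattern repeats.
Applying it to scout: s+11=d, c+5=h, o+8=w, u+11=f, t+5=y.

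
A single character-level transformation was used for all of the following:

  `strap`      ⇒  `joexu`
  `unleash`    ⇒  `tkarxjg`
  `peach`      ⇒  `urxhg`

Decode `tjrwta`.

useful

s(18)→j(9) and t(19)→o(14) fit y≡5x+23 (mod 26); the inverse of 5 mod 26 is 21. This is an affine cipher: with a=0,…,z=25, each position x becomes (5x+23) mod 26.
Decoding tjrwta: t(19)→21·(19−23)≡20=u; j(9)→21·(9−23)≡18=s; r(17)→21·(17−23)≡4=e; w(22)→21·(22−23)≡5=f; t(19)→21·(19−23)≡20=u; a(0)→21·(0−23)≡11=l (all mod 26).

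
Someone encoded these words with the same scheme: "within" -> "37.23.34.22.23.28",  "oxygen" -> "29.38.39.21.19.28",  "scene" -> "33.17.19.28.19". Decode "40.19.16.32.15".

zebra

w is letter #23 and maps to 37: an offset of 14. Each letter is replaced by its alphabet position (a=1..z=26) + 14.
Reversing it on 40.19.16.32.15: 40→(40−14)÷1=26=z, 19→(19−14)÷1=5=e, 16→(16−14)÷1=2=b, 32→(32−14)÷1=18=r, 15→(15−14)÷1=1=a.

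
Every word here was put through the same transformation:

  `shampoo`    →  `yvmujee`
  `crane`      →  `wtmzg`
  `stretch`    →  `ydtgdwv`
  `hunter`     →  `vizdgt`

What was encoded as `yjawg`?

spice

s(18)→y(24) and h(7)→v(21) fit y≡5x+12 (mod 26); the inverse of 5 mod 26 is 21. Each letter's alphabet position (a=0..z=25) is mapped through 5·x+12 mod 26 — an affine cipher.
Reversing it on yjawg: y(24)→21·(24−12)≡18=s; j(9)→21·(9−12)≡15=p; a(0)→21·(0−12)≡8=i; w(22)→21·(22−12)≡2=c; g(6)→21·(6−12)≡4=e (all mod 26).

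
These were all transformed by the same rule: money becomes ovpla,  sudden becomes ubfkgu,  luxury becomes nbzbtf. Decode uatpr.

A repeating key of period 2 is used — shifts +2, +7 over and over.
Reversing it on uatpr: u−2=s, a−7=t, t−2=r, p−7=i, r−2=p.

strip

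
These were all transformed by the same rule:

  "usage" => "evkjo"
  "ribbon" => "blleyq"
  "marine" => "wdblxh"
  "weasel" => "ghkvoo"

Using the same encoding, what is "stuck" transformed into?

cwefu

Shifts by position in usage: pos 0: u→e (+10), pos 1: s→v (+3), pos 2: a→k (+10), pos 3: g→j (+3) — repeating every 2. The shifts repeat in a cycle of length 2: positions 0,1,… shift by +10, +3, then the pattern repeats.
Applying it to stuck: s+10=c, t+3=w, u+10=e, c+3=f, k+10=u.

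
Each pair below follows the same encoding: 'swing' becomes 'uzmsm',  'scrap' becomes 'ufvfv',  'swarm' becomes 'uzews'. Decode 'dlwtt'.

bison

Each letter shifts forward by (position + 2), i.e. 2, 3, 4, … — the shift grows by one for each successive letter.
Decoding dlwtt: d−2=b, l−3=i, w−4=s, t−5=o, t−6=n.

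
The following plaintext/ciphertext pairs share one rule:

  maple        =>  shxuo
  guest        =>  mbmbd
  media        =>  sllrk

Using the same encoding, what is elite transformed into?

In maple: m→s is +6, a→h is +7, p→x is +8, l→u is +9 — the shift increases by 1 each position. Letter i (0-indexed) is shifted by i+6, so successive shifts are 6, 7, 8, ….
Applying it to elite: e+6=k, l+7=s, i+8=q, t+9=c, e+10=o.

ksqco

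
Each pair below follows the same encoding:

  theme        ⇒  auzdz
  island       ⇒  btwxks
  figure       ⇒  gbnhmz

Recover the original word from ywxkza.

t(19)→a(0) and h(7)→u(20) fit y≡7x+23 (mod 26); the inverse of 7 mod 26 is 15. This is an affine cipher: with a=0,…,z=25, each position x becomes (7x+23) mod 26.
Undoing it on ywxkza: y(24)→15·(24−23)≡15=p; w(22)→15·(22−23)≡11=l; x(23)→15·(23−23)≡0=a; k(10)→15·(10−23)≡13=n; z(25)→15·(25−23)≡4=e; a(0)→15·(0−23)≡19=t (all mod 26).

planet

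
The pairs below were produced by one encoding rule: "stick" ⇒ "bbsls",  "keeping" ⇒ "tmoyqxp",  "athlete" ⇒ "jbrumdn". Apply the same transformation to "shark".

bpkas

Shifts by position in stick: pos 0: s→b (+9), pos 1: t→b (+8), pos 2: i→s (+10), pos 3: c→l (+9), pos 4: k→s (+8) — repeating every 3. A repeating key of period 3 is used — shifts +9, +8, +10 over and over.
On shark: s+9=b, h+8=p, a+10=k, r+9=a, k+8=s.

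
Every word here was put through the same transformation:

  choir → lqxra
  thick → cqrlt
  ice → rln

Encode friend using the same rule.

oarnwm

Compare letters: c→l is +9, h→q is +9, o→x is +9 — a constant shift. Each letter is shifted forward by 9 in the alphabet (a Caesar shift of +9).
On friend: f+9=o, r+9=a, i+9=r, e+9=n, n+9=w, d+9=m.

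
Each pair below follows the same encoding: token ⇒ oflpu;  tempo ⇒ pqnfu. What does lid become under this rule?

ejm

The output letters match the input read backwards, each shifted +1: token reversed is nekot. Two steps: reverse the string, then apply a Caesar shift of +1.
On lid: reverse → dil; then shift: d+1=e, i+1=j, l+1=m.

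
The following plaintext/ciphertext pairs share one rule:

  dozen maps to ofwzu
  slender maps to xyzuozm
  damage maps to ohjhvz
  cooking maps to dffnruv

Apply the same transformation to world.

pfmyo

d(3)→o(14) and o(14)→f(5) fit y≡11x+7 (mod 26); the inverse of 11 mod 26 is 19. Treating letters as 0–25, the rule is x ↦ 11x + 7 (mod 26).
Applying it to world: w(22)→11·22+7≡15=p; o(14)→11·14+7≡5=f; r(17)→11·17+7≡12=m; l(11)→11·11+7≡24=y; d(3)→11·3+7≡14=o (all mod 26).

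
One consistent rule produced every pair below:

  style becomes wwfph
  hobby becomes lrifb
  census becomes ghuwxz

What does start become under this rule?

A repeating key of period 3 is used — shifts +4, +3, +7 over and over.
On start: s+4=w, t+3=w, a+7=h, r+4=v, t+3=w.

wwhvw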